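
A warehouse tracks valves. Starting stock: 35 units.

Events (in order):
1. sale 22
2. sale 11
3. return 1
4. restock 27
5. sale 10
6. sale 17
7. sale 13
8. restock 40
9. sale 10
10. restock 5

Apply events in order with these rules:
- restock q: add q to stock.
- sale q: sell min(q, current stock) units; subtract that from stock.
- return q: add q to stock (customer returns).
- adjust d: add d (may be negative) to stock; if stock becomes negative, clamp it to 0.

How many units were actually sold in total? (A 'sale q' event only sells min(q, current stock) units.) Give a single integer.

Processing events:
Start: stock = 35
  Event 1 (sale 22): sell min(22,35)=22. stock: 35 - 22 = 13. total_sold = 22
  Event 2 (sale 11): sell min(11,13)=11. stock: 13 - 11 = 2. total_sold = 33
  Event 3 (return 1): 2 + 1 = 3
  Event 4 (restock 27): 3 + 27 = 30
  Event 5 (sale 10): sell min(10,30)=10. stock: 30 - 10 = 20. total_sold = 43
  Event 6 (sale 17): sell min(17,20)=17. stock: 20 - 17 = 3. total_sold = 60
  Event 7 (sale 13): sell min(13,3)=3. stock: 3 - 3 = 0. total_sold = 63
  Event 8 (restock 40): 0 + 40 = 40
  Event 9 (sale 10): sell min(10,40)=10. stock: 40 - 10 = 30. total_sold = 73
  Event 10 (restock 5): 30 + 5 = 35
Final: stock = 35, total_sold = 73

Answer: 73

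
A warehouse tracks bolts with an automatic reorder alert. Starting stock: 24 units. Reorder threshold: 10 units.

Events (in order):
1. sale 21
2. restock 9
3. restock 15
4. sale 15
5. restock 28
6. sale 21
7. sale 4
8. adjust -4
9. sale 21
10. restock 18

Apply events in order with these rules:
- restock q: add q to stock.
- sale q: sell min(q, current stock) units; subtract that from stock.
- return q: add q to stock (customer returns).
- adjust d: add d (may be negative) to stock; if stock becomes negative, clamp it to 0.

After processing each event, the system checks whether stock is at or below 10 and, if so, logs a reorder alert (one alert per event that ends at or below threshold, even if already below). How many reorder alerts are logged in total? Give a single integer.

Processing events:
Start: stock = 24
  Event 1 (sale 21): sell min(21,24)=21. stock: 24 - 21 = 3. total_sold = 21
  Event 2 (restock 9): 3 + 9 = 12
  Event 3 (restock 15): 12 + 15 = 27
  Event 4 (sale 15): sell min(15,27)=15. stock: 27 - 15 = 12. total_sold = 36
  Event 5 (restock 28): 12 + 28 = 40
  Event 6 (sale 21): sell min(21,40)=21. stock: 40 - 21 = 19. total_sold = 57
  Event 7 (sale 4): sell min(4,19)=4. stock: 19 - 4 = 15. total_sold = 61
  Event 8 (adjust -4): 15 + -4 = 11
  Event 9 (sale 21): sell min(21,11)=11. stock: 11 - 11 = 0. total_sold = 72
  Event 10 (restock 18): 0 + 18 = 18
Final: stock = 18, total_sold = 72

Checking against threshold 10:
  After event 1: stock=3 <= 10 -> ALERT
  After event 2: stock=12 > 10
  After event 3: stock=27 > 10
  After event 4: stock=12 > 10
  After event 5: stock=40 > 10
  After event 6: stock=19 > 10
  After event 7: stock=15 > 10
  After event 8: stock=11 > 10
  After event 9: stock=0 <= 10 -> ALERT
  After event 10: stock=18 > 10
Alert events: [1, 9]. Count = 2

Answer: 2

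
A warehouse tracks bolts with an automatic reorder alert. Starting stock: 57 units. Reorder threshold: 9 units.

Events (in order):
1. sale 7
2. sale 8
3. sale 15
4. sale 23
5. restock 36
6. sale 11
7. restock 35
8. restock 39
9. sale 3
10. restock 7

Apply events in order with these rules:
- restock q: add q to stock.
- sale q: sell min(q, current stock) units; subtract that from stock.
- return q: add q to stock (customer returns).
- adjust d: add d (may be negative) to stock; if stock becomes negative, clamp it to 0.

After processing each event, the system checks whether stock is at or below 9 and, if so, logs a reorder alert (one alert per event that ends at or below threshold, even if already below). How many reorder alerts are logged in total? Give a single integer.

Answer: 1

Derivation:
Processing events:
Start: stock = 57
  Event 1 (sale 7): sell min(7,57)=7. stock: 57 - 7 = 50. total_sold = 7
  Event 2 (sale 8): sell min(8,50)=8. stock: 50 - 8 = 42. total_sold = 15
  Event 3 (sale 15): sell min(15,42)=15. stock: 42 - 15 = 27. total_sold = 30
  Event 4 (sale 23): sell min(23,27)=23. stock: 27 - 23 = 4. total_sold = 53
  Event 5 (restock 36): 4 + 36 = 40
  Event 6 (sale 11): sell min(11,40)=11. stock: 40 - 11 = 29. total_sold = 64
  Event 7 (restock 35): 29 + 35 = 64
  Event 8 (restock 39): 64 + 39 = 103
  Event 9 (sale 3): sell min(3,103)=3. stock: 103 - 3 = 100. total_sold = 67
  Event 10 (restock 7): 100 + 7 = 107
Final: stock = 107, total_sold = 67

Checking against threshold 9:
  After event 1: stock=50 > 9
  After event 2: stock=42 > 9
  After event 3: stock=27 > 9
  After event 4: stock=4 <= 9 -> ALERT
  After event 5: stock=40 > 9
  After event 6: stock=29 > 9
  After event 7: stock=64 > 9
  After event 8: stock=103 > 9
  After event 9: stock=100 > 9
  After event 10: stock=107 > 9
Alert events: [4]. Count = 1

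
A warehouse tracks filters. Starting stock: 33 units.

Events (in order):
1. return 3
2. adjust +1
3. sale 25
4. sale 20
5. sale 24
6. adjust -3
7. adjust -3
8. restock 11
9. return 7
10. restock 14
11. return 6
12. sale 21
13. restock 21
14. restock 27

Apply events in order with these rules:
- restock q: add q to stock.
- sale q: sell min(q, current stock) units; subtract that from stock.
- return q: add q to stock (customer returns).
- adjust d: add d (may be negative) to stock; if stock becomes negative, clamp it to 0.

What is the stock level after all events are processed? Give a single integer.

Answer: 65

Derivation:
Processing events:
Start: stock = 33
  Event 1 (return 3): 33 + 3 = 36
  Event 2 (adjust +1): 36 + 1 = 37
  Event 3 (sale 25): sell min(25,37)=25. stock: 37 - 25 = 12. total_sold = 25
  Event 4 (sale 20): sell min(20,12)=12. stock: 12 - 12 = 0. total_sold = 37
  Event 5 (sale 24): sell min(24,0)=0. stock: 0 - 0 = 0. total_sold = 37
  Event 6 (adjust -3): 0 + -3 = 0 (clamped to 0)
  Event 7 (adjust -3): 0 + -3 = 0 (clamped to 0)
  Event 8 (restock 11): 0 + 11 = 11
  Event 9 (return 7): 11 + 7 = 18
  Event 10 (restock 14): 18 + 14 = 32
  Event 11 (return 6): 32 + 6 = 38
  Event 12 (sale 21): sell min(21,38)=21. stock: 38 - 21 = 17. total_sold = 58
  Event 13 (restock 21): 17 + 21 = 38
  Event 14 (restock 27): 38 + 27 = 65
Final: stock = 65, total_sold = 58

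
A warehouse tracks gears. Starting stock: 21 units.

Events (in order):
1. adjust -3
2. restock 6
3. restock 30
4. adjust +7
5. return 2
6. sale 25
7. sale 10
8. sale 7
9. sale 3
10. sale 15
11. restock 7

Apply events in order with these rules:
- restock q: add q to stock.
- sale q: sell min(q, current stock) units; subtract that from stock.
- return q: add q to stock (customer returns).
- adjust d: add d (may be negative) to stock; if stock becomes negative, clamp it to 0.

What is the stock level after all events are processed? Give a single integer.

Answer: 10

Derivation:
Processing events:
Start: stock = 21
  Event 1 (adjust -3): 21 + -3 = 18
  Event 2 (restock 6): 18 + 6 = 24
  Event 3 (restock 30): 24 + 30 = 54
  Event 4 (adjust +7): 54 + 7 = 61
  Event 5 (return 2): 61 + 2 = 63
  Event 6 (sale 25): sell min(25,63)=25. stock: 63 - 25 = 38. total_sold = 25
  Event 7 (sale 10): sell min(10,38)=10. stock: 38 - 10 = 28. total_sold = 35
  Event 8 (sale 7): sell min(7,28)=7. stock: 28 - 7 = 21. total_sold = 42
  Event 9 (sale 3): sell min(3,21)=3. stock: 21 - 3 = 18. total_sold = 45
  Event 10 (sale 15): sell min(15,18)=15. stock: 18 - 15 = 3. total_sold = 60
  Event 11 (restock 7): 3 + 7 = 10
Final: stock = 10, total_sold = 60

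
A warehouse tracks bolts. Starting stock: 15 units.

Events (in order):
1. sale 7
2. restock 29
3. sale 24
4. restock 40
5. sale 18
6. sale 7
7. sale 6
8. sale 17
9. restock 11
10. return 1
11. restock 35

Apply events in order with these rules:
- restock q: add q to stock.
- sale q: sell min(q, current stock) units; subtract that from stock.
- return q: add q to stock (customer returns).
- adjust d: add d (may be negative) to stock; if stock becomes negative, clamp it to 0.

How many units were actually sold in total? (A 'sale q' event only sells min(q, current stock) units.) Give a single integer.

Answer: 79

Derivation:
Processing events:
Start: stock = 15
  Event 1 (sale 7): sell min(7,15)=7. stock: 15 - 7 = 8. total_sold = 7
  Event 2 (restock 29): 8 + 29 = 37
  Event 3 (sale 24): sell min(24,37)=24. stock: 37 - 24 = 13. total_sold = 31
  Event 4 (restock 40): 13 + 40 = 53
  Event 5 (sale 18): sell min(18,53)=18. stock: 53 - 18 = 35. total_sold = 49
  Event 6 (sale 7): sell min(7,35)=7. stock: 35 - 7 = 28. total_sold = 56
  Event 7 (sale 6): sell min(6,28)=6. stock: 28 - 6 = 22. total_sold = 62
  Event 8 (sale 17): sell min(17,22)=17. stock: 22 - 17 = 5. total_sold = 79
  Event 9 (restock 11): 5 + 11 = 16
  Event 10 (return 1): 16 + 1 = 17
  Event 11 (restock 35): 17 + 35 = 52
Final: stock = 52, total_sold = 79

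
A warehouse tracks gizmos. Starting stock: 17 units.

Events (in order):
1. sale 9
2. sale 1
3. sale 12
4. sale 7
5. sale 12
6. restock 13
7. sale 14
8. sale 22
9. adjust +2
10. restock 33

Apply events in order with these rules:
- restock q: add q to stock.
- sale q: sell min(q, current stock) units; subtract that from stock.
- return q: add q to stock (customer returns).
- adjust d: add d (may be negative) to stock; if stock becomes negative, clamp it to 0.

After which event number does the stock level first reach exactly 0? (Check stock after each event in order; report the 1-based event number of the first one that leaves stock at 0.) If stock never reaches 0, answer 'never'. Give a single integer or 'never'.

Processing events:
Start: stock = 17
  Event 1 (sale 9): sell min(9,17)=9. stock: 17 - 9 = 8. total_sold = 9
  Event 2 (sale 1): sell min(1,8)=1. stock: 8 - 1 = 7. total_sold = 10
  Event 3 (sale 12): sell min(12,7)=7. stock: 7 - 7 = 0. total_sold = 17
  Event 4 (sale 7): sell min(7,0)=0. stock: 0 - 0 = 0. total_sold = 17
  Event 5 (sale 12): sell min(12,0)=0. stock: 0 - 0 = 0. total_sold = 17
  Event 6 (restock 13): 0 + 13 = 13
  Event 7 (sale 14): sell min(14,13)=13. stock: 13 - 13 = 0. total_sold = 30
  Event 8 (sale 22): sell min(22,0)=0. stock: 0 - 0 = 0. total_sold = 30
  Event 9 (adjust +2): 0 + 2 = 2
  Event 10 (restock 33): 2 + 33 = 35
Final: stock = 35, total_sold = 30

First zero at event 3.

Answer: 3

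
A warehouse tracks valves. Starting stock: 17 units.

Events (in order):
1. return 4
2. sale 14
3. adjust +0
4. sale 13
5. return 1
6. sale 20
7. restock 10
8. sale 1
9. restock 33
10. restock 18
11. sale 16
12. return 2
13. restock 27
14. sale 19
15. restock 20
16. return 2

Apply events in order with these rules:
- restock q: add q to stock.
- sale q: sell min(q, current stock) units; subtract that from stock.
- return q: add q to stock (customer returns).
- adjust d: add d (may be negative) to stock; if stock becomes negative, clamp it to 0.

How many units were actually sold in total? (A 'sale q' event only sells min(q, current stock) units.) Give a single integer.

Answer: 58

Derivation:
Processing events:
Start: stock = 17
  Event 1 (return 4): 17 + 4 = 21
  Event 2 (sale 14): sell min(14,21)=14. stock: 21 - 14 = 7. total_sold = 14
  Event 3 (adjust +0): 7 + 0 = 7
  Event 4 (sale 13): sell min(13,7)=7. stock: 7 - 7 = 0. total_sold = 21
  Event 5 (return 1): 0 + 1 = 1
  Event 6 (sale 20): sell min(20,1)=1. stock: 1 - 1 = 0. total_sold = 22
  Event 7 (restock 10): 0 + 10 = 10
  Event 8 (sale 1): sell min(1,10)=1. stock: 10 - 1 = 9. total_sold = 23
  Event 9 (restock 33): 9 + 33 = 42
  Event 10 (restock 18): 42 + 18 = 60
  Event 11 (sale 16): sell min(16,60)=16. stock: 60 - 16 = 44. total_sold = 39
  Event 12 (return 2): 44 + 2 = 46
  Event 13 (restock 27): 46 + 27 = 73
  Event 14 (sale 19): sell min(19,73)=19. stock: 73 - 19 = 54. total_sold = 58
  Event 15 (restock 20): 54 + 20 = 74
  Event 16 (return 2): 74 + 2 = 76
Final: stock = 76, total_sold = 58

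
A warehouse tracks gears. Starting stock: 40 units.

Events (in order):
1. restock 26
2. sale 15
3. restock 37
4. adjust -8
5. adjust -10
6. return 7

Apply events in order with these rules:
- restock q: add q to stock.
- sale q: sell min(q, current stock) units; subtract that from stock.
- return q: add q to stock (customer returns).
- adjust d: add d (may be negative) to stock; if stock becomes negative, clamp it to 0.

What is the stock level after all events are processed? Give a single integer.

Answer: 77

Derivation:
Processing events:
Start: stock = 40
  Event 1 (restock 26): 40 + 26 = 66
  Event 2 (sale 15): sell min(15,66)=15. stock: 66 - 15 = 51. total_sold = 15
  Event 3 (restock 37): 51 + 37 = 88
  Event 4 (adjust -8): 88 + -8 = 80
  Event 5 (adjust -10): 80 + -10 = 70
  Event 6 (return 7): 70 + 7 = 77
Final: stock = 77, total_sold = 15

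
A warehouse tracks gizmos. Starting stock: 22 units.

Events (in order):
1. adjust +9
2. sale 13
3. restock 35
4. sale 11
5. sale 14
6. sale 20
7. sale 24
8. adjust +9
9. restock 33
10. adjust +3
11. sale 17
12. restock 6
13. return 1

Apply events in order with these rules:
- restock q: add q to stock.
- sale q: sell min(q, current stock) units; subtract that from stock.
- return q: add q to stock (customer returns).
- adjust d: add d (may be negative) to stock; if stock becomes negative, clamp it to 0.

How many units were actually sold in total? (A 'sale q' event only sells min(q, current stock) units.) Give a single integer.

Processing events:
Start: stock = 22
  Event 1 (adjust +9): 22 + 9 = 31
  Event 2 (sale 13): sell min(13,31)=13. stock: 31 - 13 = 18. total_sold = 13
  Event 3 (restock 35): 18 + 35 = 53
  Event 4 (sale 11): sell min(11,53)=11. stock: 53 - 11 = 42. total_sold = 24
  Event 5 (sale 14): sell min(14,42)=14. stock: 42 - 14 = 28. total_sold = 38
  Event 6 (sale 20): sell min(20,28)=20. stock: 28 - 20 = 8. total_sold = 58
  Event 7 (sale 24): sell min(24,8)=8. stock: 8 - 8 = 0. total_sold = 66
  Event 8 (adjust +9): 0 + 9 = 9
  Event 9 (restock 33): 9 + 33 = 42
  Event 10 (adjust +3): 42 + 3 = 45
  Event 11 (sale 17): sell min(17,45)=17. stock: 45 - 17 = 28. total_sold = 83
  Event 12 (restock 6): 28 + 6 = 34
  Event 13 (return 1): 34 + 1 = 35
Final: stock = 35, total_sold = 83

Answer: 83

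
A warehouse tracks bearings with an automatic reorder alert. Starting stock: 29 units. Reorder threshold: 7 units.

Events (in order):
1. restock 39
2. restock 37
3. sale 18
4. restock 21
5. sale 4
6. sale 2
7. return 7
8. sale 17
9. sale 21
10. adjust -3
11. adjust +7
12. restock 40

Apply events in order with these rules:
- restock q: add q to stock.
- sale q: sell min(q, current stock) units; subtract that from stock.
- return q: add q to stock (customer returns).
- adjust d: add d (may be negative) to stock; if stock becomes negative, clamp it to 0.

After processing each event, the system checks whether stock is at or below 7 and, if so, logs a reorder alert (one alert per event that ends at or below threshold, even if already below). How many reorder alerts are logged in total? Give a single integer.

Processing events:
Start: stock = 29
  Event 1 (restock 39): 29 + 39 = 68
  Event 2 (restock 37): 68 + 37 = 105
  Event 3 (sale 18): sell min(18,105)=18. stock: 105 - 18 = 87. total_sold = 18
  Event 4 (restock 21): 87 + 21 = 108
  Event 5 (sale 4): sell min(4,108)=4. stock: 108 - 4 = 104. total_sold = 22
  Event 6 (sale 2): sell min(2,104)=2. stock: 104 - 2 = 102. total_sold = 24
  Event 7 (return 7): 102 + 7 = 109
  Event 8 (sale 17): sell min(17,109)=17. stock: 109 - 17 = 92. total_sold = 41
  Event 9 (sale 21): sell min(21,92)=21. stock: 92 - 21 = 71. total_sold = 62
  Event 10 (adjust -3): 71 + -3 = 68
  Event 11 (adjust +7): 68 + 7 = 75
  Event 12 (restock 40): 75 + 40 = 115
Final: stock = 115, total_sold = 62

Checking against threshold 7:
  After event 1: stock=68 > 7
  After event 2: stock=105 > 7
  After event 3: stock=87 > 7
  After event 4: stock=108 > 7
  After event 5: stock=104 > 7
  After event 6: stock=102 > 7
  After event 7: stock=109 > 7
  After event 8: stock=92 > 7
  After event 9: stock=71 > 7
  After event 10: stock=68 > 7
  After event 11: stock=75 > 7
  After event 12: stock=115 > 7
Alert events: []. Count = 0

Answer: 0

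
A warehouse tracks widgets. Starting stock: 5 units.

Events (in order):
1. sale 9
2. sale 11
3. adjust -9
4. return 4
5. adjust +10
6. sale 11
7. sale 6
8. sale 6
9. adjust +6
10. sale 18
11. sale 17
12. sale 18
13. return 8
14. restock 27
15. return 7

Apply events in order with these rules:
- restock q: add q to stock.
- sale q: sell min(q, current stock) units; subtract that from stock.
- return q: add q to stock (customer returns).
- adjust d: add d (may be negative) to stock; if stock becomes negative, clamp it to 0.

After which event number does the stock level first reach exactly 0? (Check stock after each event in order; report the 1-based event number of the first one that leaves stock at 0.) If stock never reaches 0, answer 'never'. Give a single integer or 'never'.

Answer: 1

Derivation:
Processing events:
Start: stock = 5
  Event 1 (sale 9): sell min(9,5)=5. stock: 5 - 5 = 0. total_sold = 5
  Event 2 (sale 11): sell min(11,0)=0. stock: 0 - 0 = 0. total_sold = 5
  Event 3 (adjust -9): 0 + -9 = 0 (clamped to 0)
  Event 4 (return 4): 0 + 4 = 4
  Event 5 (adjust +10): 4 + 10 = 14
  Event 6 (sale 11): sell min(11,14)=11. stock: 14 - 11 = 3. total_sold = 16
  Event 7 (sale 6): sell min(6,3)=3. stock: 3 - 3 = 0. total_sold = 19
  Event 8 (sale 6): sell min(6,0)=0. stock: 0 - 0 = 0. total_sold = 19
  Event 9 (adjust +6): 0 + 6 = 6
  Event 10 (sale 18): sell min(18,6)=6. stock: 6 - 6 = 0. total_sold = 25
  Event 11 (sale 17): sell min(17,0)=0. stock: 0 - 0 = 0. total_sold = 25
  Event 12 (sale 18): sell min(18,0)=0. stock: 0 - 0 = 0. total_sold = 25
  Event 13 (return 8): 0 + 8 = 8
  Event 14 (restock 27): 8 + 27 = 35
  Event 15 (return 7): 35 + 7 = 42
Final: stock = 42, total_sold = 25

First zero at event 1.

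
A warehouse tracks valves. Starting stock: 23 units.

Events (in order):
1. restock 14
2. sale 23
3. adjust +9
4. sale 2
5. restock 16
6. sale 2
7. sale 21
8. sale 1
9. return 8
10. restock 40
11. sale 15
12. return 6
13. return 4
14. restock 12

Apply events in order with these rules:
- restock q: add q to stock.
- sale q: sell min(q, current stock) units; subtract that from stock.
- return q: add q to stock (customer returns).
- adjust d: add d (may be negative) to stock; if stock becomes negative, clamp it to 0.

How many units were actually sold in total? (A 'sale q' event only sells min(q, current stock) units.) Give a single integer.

Processing events:
Start: stock = 23
  Event 1 (restock 14): 23 + 14 = 37
  Event 2 (sale 23): sell min(23,37)=23. stock: 37 - 23 = 14. total_sold = 23
  Event 3 (adjust +9): 14 + 9 = 23
  Event 4 (sale 2): sell min(2,23)=2. stock: 23 - 2 = 21. total_sold = 25
  Event 5 (restock 16): 21 + 16 = 37
  Event 6 (sale 2): sell min(2,37)=2. stock: 37 - 2 = 35. total_sold = 27
  Event 7 (sale 21): sell min(21,35)=21. stock: 35 - 21 = 14. total_sold = 48
  Event 8 (sale 1): sell min(1,14)=1. stock: 14 - 1 = 13. total_sold = 49
  Event 9 (return 8): 13 + 8 = 21
  Event 10 (restock 40): 21 + 40 = 61
  Event 11 (sale 15): sell min(15,61)=15. stock: 61 - 15 = 46. total_sold = 64
  Event 12 (return 6): 46 + 6 = 52
  Event 13 (return 4): 52 + 4 = 56
  Event 14 (restock 12): 56 + 12 = 68
Final: stock = 68, total_sold = 64

Answer: 64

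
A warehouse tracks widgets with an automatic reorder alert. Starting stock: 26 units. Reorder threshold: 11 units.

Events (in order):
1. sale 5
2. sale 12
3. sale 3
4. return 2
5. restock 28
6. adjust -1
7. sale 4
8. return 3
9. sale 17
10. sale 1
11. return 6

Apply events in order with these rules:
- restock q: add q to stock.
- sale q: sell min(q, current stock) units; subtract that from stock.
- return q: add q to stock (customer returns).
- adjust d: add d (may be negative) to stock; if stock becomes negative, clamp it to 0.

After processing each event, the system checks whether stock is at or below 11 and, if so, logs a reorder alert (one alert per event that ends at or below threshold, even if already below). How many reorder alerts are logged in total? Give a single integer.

Answer: 3

Derivation:
Processing events:
Start: stock = 26
  Event 1 (sale 5): sell min(5,26)=5. stock: 26 - 5 = 21. total_sold = 5
  Event 2 (sale 12): sell min(12,21)=12. stock: 21 - 12 = 9. total_sold = 17
  Event 3 (sale 3): sell min(3,9)=3. stock: 9 - 3 = 6. total_sold = 20
  Event 4 (return 2): 6 + 2 = 8
  Event 5 (restock 28): 8 + 28 = 36
  Event 6 (adjust -1): 36 + -1 = 35
  Event 7 (sale 4): sell min(4,35)=4. stock: 35 - 4 = 31. total_sold = 24
  Event 8 (return 3): 31 + 3 = 34
  Event 9 (sale 17): sell min(17,34)=17. stock: 34 - 17 = 17. total_sold = 41
  Event 10 (sale 1): sell min(1,17)=1. stock: 17 - 1 = 16. total_sold = 42
  Event 11 (return 6): 16 + 6 = 22
Final: stock = 22, total_sold = 42

Checking against threshold 11:
  After event 1: stock=21 > 11
  After event 2: stock=9 <= 11 -> ALERT
  After event 3: stock=6 <= 11 -> ALERT
  After event 4: stock=8 <= 11 -> ALERT
  After event 5: stock=36 > 11
  After event 6: stock=35 > 11
  After event 7: stock=31 > 11
  After event 8: stock=34 > 11
  After event 9: stock=17 > 11
  After event 10: stock=16 > 11
  After event 11: stock=22 > 11
Alert events: [2, 3, 4]. Count = 3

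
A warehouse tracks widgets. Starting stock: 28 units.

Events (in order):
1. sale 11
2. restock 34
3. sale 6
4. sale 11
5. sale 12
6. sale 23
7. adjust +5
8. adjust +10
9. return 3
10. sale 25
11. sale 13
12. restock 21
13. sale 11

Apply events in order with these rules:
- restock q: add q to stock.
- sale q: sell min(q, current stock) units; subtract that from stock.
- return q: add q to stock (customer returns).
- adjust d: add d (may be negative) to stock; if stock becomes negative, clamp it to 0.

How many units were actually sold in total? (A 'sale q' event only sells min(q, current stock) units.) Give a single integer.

Answer: 91

Derivation:
Processing events:
Start: stock = 28
  Event 1 (sale 11): sell min(11,28)=11. stock: 28 - 11 = 17. total_sold = 11
  Event 2 (restock 34): 17 + 34 = 51
  Event 3 (sale 6): sell min(6,51)=6. stock: 51 - 6 = 45. total_sold = 17
  Event 4 (sale 11): sell min(11,45)=11. stock: 45 - 11 = 34. total_sold = 28
  Event 5 (sale 12): sell min(12,34)=12. stock: 34 - 12 = 22. total_sold = 40
  Event 6 (sale 23): sell min(23,22)=22. stock: 22 - 22 = 0. total_sold = 62
  Event 7 (adjust +5): 0 + 5 = 5
  Event 8 (adjust +10): 5 + 10 = 15
  Event 9 (return 3): 15 + 3 = 18
  Event 10 (sale 25): sell min(25,18)=18. stock: 18 - 18 = 0. total_sold = 80
  Event 11 (sale 13): sell min(13,0)=0. stock: 0 - 0 = 0. total_sold = 80
  Event 12 (restock 21): 0 + 21 = 21
  Event 13 (sale 11): sell min(11,21)=11. stock: 21 - 11 = 10. total_sold = 91
Final: stock = 10, total_sold = 91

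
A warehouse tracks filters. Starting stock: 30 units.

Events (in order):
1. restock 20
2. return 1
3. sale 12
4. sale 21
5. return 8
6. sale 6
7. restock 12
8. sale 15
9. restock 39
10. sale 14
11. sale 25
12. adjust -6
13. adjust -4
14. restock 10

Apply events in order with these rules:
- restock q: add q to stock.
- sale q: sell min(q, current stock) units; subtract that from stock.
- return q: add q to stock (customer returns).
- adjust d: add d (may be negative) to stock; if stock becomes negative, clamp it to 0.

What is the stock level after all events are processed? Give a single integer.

Processing events:
Start: stock = 30
  Event 1 (restock 20): 30 + 20 = 50
  Event 2 (return 1): 50 + 1 = 51
  Event 3 (sale 12): sell min(12,51)=12. stock: 51 - 12 = 39. total_sold = 12
  Event 4 (sale 21): sell min(21,39)=21. stock: 39 - 21 = 18. total_sold = 33
  Event 5 (return 8): 18 + 8 = 26
  Event 6 (sale 6): sell min(6,26)=6. stock: 26 - 6 = 20. total_sold = 39
  Event 7 (restock 12): 20 + 12 = 32
  Event 8 (sale 15): sell min(15,32)=15. stock: 32 - 15 = 17. total_sold = 54
  Event 9 (restock 39): 17 + 39 = 56
  Event 10 (sale 14): sell min(14,56)=14. stock: 56 - 14 = 42. total_sold = 68
  Event 11 (sale 25): sell min(25,42)=25. stock: 42 - 25 = 17. total_sold = 93
  Event 12 (adjust -6): 17 + -6 = 11
  Event 13 (adjust -4): 11 + -4 = 7
  Event 14 (restock 10): 7 + 10 = 17
Final: stock = 17, total_sold = 93

Answer: 17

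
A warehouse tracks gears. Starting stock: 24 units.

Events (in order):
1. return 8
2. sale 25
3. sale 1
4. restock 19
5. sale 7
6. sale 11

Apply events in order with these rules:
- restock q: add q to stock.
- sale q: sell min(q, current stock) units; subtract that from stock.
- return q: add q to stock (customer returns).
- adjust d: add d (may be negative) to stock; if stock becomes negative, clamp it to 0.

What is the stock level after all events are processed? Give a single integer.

Answer: 7

Derivation:
Processing events:
Start: stock = 24
  Event 1 (return 8): 24 + 8 = 32
  Event 2 (sale 25): sell min(25,32)=25. stock: 32 - 25 = 7. total_sold = 25
  Event 3 (sale 1): sell min(1,7)=1. stock: 7 - 1 = 6. total_sold = 26
  Event 4 (restock 19): 6 + 19 = 25
  Event 5 (sale 7): sell min(7,25)=7. stock: 25 - 7 = 18. total_sold = 33
  Event 6 (sale 11): sell min(11,18)=11. stock: 18 - 11 = 7. total_sold = 44
Final: stock = 7, total_sold = 44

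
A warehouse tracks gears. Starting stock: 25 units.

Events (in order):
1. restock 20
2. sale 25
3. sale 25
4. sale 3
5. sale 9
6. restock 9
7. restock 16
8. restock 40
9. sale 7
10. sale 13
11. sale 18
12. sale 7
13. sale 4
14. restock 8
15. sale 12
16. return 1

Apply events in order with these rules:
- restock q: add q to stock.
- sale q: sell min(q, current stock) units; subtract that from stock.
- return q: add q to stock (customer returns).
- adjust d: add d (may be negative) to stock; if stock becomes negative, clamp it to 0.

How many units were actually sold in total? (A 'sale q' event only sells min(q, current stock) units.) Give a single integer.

Processing events:
Start: stock = 25
  Event 1 (restock 20): 25 + 20 = 45
  Event 2 (sale 25): sell min(25,45)=25. stock: 45 - 25 = 20. total_sold = 25
  Event 3 (sale 25): sell min(25,20)=20. stock: 20 - 20 = 0. total_sold = 45
  Event 4 (sale 3): sell min(3,0)=0. stock: 0 - 0 = 0. total_sold = 45
  Event 5 (sale 9): sell min(9,0)=0. stock: 0 - 0 = 0. total_sold = 45
  Event 6 (restock 9): 0 + 9 = 9
  Event 7 (restock 16): 9 + 16 = 25
  Event 8 (restock 40): 25 + 40 = 65
  Event 9 (sale 7): sell min(7,65)=7. stock: 65 - 7 = 58. total_sold = 52
  Event 10 (sale 13): sell min(13,58)=13. stock: 58 - 13 = 45. total_sold = 65
  Event 11 (sale 18): sell min(18,45)=18. stock: 45 - 18 = 27. total_sold = 83
  Event 12 (sale 7): sell min(7,27)=7. stock: 27 - 7 = 20. total_sold = 90
  Event 13 (sale 4): sell min(4,20)=4. stock: 20 - 4 = 16. total_sold = 94
  Event 14 (restock 8): 16 + 8 = 24
  Event 15 (sale 12): sell min(12,24)=12. stock: 24 - 12 = 12. total_sold = 106
  Event 16 (return 1): 12 + 1 = 13
Final: stock = 13, total_sold = 106

Answer: 106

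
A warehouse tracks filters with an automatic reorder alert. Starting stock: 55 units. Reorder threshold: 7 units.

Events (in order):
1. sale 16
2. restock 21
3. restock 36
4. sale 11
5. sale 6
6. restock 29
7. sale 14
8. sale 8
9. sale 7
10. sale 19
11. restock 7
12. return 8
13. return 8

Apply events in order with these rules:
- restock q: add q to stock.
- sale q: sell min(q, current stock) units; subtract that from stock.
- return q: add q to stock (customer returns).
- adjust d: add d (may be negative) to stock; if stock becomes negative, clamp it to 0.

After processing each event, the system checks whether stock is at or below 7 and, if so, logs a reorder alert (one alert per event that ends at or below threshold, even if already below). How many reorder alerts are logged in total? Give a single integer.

Processing events:
Start: stock = 55
  Event 1 (sale 16): sell min(16,55)=16. stock: 55 - 16 = 39. total_sold = 16
  Event 2 (restock 21): 39 + 21 = 60
  Event 3 (restock 36): 60 + 36 = 96
  Event 4 (sale 11): sell min(11,96)=11. stock: 96 - 11 = 85. total_sold = 27
  Event 5 (sale 6): sell min(6,85)=6. stock: 85 - 6 = 79. total_sold = 33
  Event 6 (restock 29): 79 + 29 = 108
  Event 7 (sale 14): sell min(14,108)=14. stock: 108 - 14 = 94. total_sold = 47
  Event 8 (sale 8): sell min(8,94)=8. stock: 94 - 8 = 86. total_sold = 55
  Event 9 (sale 7): sell min(7,86)=7. stock: 86 - 7 = 79. total_sold = 62
  Event 10 (sale 19): sell min(19,79)=19. stock: 79 - 19 = 60. total_sold = 81
  Event 11 (restock 7): 60 + 7 = 67
  Event 12 (return 8): 67 + 8 = 75
  Event 13 (return 8): 75 + 8 = 83
Final: stock = 83, total_sold = 81

Checking against threshold 7:
  After event 1: stock=39 > 7
  After event 2: stock=60 > 7
  After event 3: stock=96 > 7
  After event 4: stock=85 > 7
  After event 5: stock=79 > 7
  After event 6: stock=108 > 7
  After event 7: stock=94 > 7
  After event 8: stock=86 > 7
  After event 9: stock=79 > 7
  After event 10: stock=60 > 7
  After event 11: stock=67 > 7
  After event 12: stock=75 > 7
  After event 13: stock=83 > 7
Alert events: []. Count = 0

Answer: 0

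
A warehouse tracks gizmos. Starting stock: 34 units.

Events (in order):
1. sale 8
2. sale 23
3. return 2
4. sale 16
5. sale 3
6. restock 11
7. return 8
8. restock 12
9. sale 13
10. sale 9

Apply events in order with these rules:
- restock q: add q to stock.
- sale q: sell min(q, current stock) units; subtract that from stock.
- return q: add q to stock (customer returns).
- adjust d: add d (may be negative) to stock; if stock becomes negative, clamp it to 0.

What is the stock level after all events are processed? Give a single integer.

Answer: 9

Derivation:
Processing events:
Start: stock = 34
  Event 1 (sale 8): sell min(8,34)=8. stock: 34 - 8 = 26. total_sold = 8
  Event 2 (sale 23): sell min(23,26)=23. stock: 26 - 23 = 3. total_sold = 31
  Event 3 (return 2): 3 + 2 = 5
  Event 4 (sale 16): sell min(16,5)=5. stock: 5 - 5 = 0. total_sold = 36
  Event 5 (sale 3): sell min(3,0)=0. stock: 0 - 0 = 0. total_sold = 36
  Event 6 (restock 11): 0 + 11 = 11
  Event 7 (return 8): 11 + 8 = 19
  Event 8 (restock 12): 19 + 12 = 31
  Event 9 (sale 13): sell min(13,31)=13. stock: 31 - 13 = 18. total_sold = 49
  Event 10 (sale 9): sell min(9,18)=9. stock: 18 - 9 = 9. total_sold = 58
Final: stock = 9, total_sold = 58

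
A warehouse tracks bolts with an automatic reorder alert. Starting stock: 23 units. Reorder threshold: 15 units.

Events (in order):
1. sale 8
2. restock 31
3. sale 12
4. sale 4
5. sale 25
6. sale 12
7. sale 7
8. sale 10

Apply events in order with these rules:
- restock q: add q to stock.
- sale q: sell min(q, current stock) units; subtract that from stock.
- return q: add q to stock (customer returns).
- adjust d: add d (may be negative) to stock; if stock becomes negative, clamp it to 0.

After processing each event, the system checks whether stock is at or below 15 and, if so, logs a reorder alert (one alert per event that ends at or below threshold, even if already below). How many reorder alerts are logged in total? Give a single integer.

Processing events:
Start: stock = 23
  Event 1 (sale 8): sell min(8,23)=8. stock: 23 - 8 = 15. total_sold = 8
  Event 2 (restock 31): 15 + 31 = 46
  Event 3 (sale 12): sell min(12,46)=12. stock: 46 - 12 = 34. total_sold = 20
  Event 4 (sale 4): sell min(4,34)=4. stock: 34 - 4 = 30. total_sold = 24
  Event 5 (sale 25): sell min(25,30)=25. stock: 30 - 25 = 5. total_sold = 49
  Event 6 (sale 12): sell min(12,5)=5. stock: 5 - 5 = 0. total_sold = 54
  Event 7 (sale 7): sell min(7,0)=0. stock: 0 - 0 = 0. total_sold = 54
  Event 8 (sale 10): sell min(10,0)=0. stock: 0 - 0 = 0. total_sold = 54
Final: stock = 0, total_sold = 54

Checking against threshold 15:
  After event 1: stock=15 <= 15 -> ALERT
  After event 2: stock=46 > 15
  After event 3: stock=34 > 15
  After event 4: stock=30 > 15
  After event 5: stock=5 <= 15 -> ALERT
  After event 6: stock=0 <= 15 -> ALERT
  After event 7: stock=0 <= 15 -> ALERT
  After event 8: stock=0 <= 15 -> ALERT
Alert events: [1, 5, 6, 7, 8]. Count = 5

Answer: 5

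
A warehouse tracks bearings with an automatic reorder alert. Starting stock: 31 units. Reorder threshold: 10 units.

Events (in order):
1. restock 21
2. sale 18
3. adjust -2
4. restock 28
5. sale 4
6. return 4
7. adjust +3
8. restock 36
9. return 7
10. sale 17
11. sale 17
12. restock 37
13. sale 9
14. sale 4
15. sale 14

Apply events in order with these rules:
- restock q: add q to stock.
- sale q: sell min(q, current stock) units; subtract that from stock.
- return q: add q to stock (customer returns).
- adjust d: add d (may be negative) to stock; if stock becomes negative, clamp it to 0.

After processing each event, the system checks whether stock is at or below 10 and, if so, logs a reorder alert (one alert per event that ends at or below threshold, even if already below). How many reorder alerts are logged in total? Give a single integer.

Processing events:
Start: stock = 31
  Event 1 (restock 21): 31 + 21 = 52
  Event 2 (sale 18): sell min(18,52)=18. stock: 52 - 18 = 34. total_sold = 18
  Event 3 (adjust -2): 34 + -2 = 32
  Event 4 (restock 28): 32 + 28 = 60
  Event 5 (sale 4): sell min(4,60)=4. stock: 60 - 4 = 56. total_sold = 22
  Event 6 (return 4): 56 + 4 = 60
  Event 7 (adjust +3): 60 + 3 = 63
  Event 8 (restock 36): 63 + 36 = 99
  Event 9 (return 7): 99 + 7 = 106
  Event 10 (sale 17): sell min(17,106)=17. stock: 106 - 17 = 89. total_sold = 39
  Event 11 (sale 17): sell min(17,89)=17. stock: 89 - 17 = 72. total_sold = 56
  Event 12 (restock 37): 72 + 37 = 109
  Event 13 (sale 9): sell min(9,109)=9. stock: 109 - 9 = 100. total_sold = 65
  Event 14 (sale 4): sell min(4,100)=4. stock: 100 - 4 = 96. total_sold = 69
  Event 15 (sale 14): sell min(14,96)=14. stock: 96 - 14 = 82. total_sold = 83
Final: stock = 82, total_sold = 83

Checking against threshold 10:
  After event 1: stock=52 > 10
  After event 2: stock=34 > 10
  After event 3: stock=32 > 10
  After event 4: stock=60 > 10
  After event 5: stock=56 > 10
  After event 6: stock=60 > 10
  After event 7: stock=63 > 10
  After event 8: stock=99 > 10
  After event 9: stock=106 > 10
  After event 10: stock=89 > 10
  After event 11: stock=72 > 10
  After event 12: stock=109 > 10
  After event 13: stock=100 > 10
  After event 14: stock=96 > 10
  After event 15: stock=82 > 10
Alert events: []. Count = 0

Answer: 0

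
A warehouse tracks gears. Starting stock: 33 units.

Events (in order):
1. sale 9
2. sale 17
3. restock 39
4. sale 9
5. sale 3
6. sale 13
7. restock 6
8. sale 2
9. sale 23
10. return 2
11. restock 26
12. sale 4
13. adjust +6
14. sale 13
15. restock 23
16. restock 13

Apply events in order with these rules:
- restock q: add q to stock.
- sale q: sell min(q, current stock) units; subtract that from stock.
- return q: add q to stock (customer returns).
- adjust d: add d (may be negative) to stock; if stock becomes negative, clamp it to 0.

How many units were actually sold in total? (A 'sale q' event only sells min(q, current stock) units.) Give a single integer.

Processing events:
Start: stock = 33
  Event 1 (sale 9): sell min(9,33)=9. stock: 33 - 9 = 24. total_sold = 9
  Event 2 (sale 17): sell min(17,24)=17. stock: 24 - 17 = 7. total_sold = 26
  Event 3 (restock 39): 7 + 39 = 46
  Event 4 (sale 9): sell min(9,46)=9. stock: 46 - 9 = 37. total_sold = 35
  Event 5 (sale 3): sell min(3,37)=3. stock: 37 - 3 = 34. total_sold = 38
  Event 6 (sale 13): sell min(13,34)=13. stock: 34 - 13 = 21. total_sold = 51
  Event 7 (restock 6): 21 + 6 = 27
  Event 8 (sale 2): sell min(2,27)=2. stock: 27 - 2 = 25. total_sold = 53
  Event 9 (sale 23): sell min(23,25)=23. stock: 25 - 23 = 2. total_sold = 76
  Event 10 (return 2): 2 + 2 = 4
  Event 11 (restock 26): 4 + 26 = 30
  Event 12 (sale 4): sell min(4,30)=4. stock: 30 - 4 = 26. total_sold = 80
  Event 13 (adjust +6): 26 + 6 = 32
  Event 14 (sale 13): sell min(13,32)=13. stock: 32 - 13 = 19. total_sold = 93
  Event 15 (restock 23): 19 + 23 = 42
  Event 16 (restock 13): 42 + 13 = 55
Final: stock = 55, total_sold = 93

Answer: 93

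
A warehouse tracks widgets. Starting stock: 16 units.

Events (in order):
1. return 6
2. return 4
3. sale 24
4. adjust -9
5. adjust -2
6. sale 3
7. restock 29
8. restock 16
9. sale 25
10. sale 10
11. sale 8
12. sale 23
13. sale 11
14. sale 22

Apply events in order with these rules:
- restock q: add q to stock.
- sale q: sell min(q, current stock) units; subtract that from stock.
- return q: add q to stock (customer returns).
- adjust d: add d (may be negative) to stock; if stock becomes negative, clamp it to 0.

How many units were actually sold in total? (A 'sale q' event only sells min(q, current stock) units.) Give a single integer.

Answer: 69

Derivation:
Processing events:
Start: stock = 16
  Event 1 (return 6): 16 + 6 = 22
  Event 2 (return 4): 22 + 4 = 26
  Event 3 (sale 24): sell min(24,26)=24. stock: 26 - 24 = 2. total_sold = 24
  Event 4 (adjust -9): 2 + -9 = 0 (clamped to 0)
  Event 5 (adjust -2): 0 + -2 = 0 (clamped to 0)
  Event 6 (sale 3): sell min(3,0)=0. stock: 0 - 0 = 0. total_sold = 24
  Event 7 (restock 29): 0 + 29 = 29
  Event 8 (restock 16): 29 + 16 = 45
  Event 9 (sale 25): sell min(25,45)=25. stock: 45 - 25 = 20. total_sold = 49
  Event 10 (sale 10): sell min(10,20)=10. stock: 20 - 10 = 10. total_sold = 59
  Event 11 (sale 8): sell min(8,10)=8. stock: 10 - 8 = 2. total_sold = 67
  Event 12 (sale 23): sell min(23,2)=2. stock: 2 - 2 = 0. total_sold = 69
  Event 13 (sale 11): sell min(11,0)=0. stock: 0 - 0 = 0. total_sold = 69
  Event 14 (sale 22): sell min(22,0)=0. stock: 0 - 0 = 0. total_sold = 69
Final: stock = 0, total_sold = 69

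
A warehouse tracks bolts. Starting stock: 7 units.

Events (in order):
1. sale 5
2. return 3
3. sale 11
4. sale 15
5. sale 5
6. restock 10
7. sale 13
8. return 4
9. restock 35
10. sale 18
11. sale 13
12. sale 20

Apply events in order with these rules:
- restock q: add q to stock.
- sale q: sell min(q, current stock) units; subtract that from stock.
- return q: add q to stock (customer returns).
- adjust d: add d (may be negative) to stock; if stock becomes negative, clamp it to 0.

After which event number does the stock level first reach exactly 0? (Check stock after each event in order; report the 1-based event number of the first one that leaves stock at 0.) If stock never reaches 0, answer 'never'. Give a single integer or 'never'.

Answer: 3

Derivation:
Processing events:
Start: stock = 7
  Event 1 (sale 5): sell min(5,7)=5. stock: 7 - 5 = 2. total_sold = 5
  Event 2 (return 3): 2 + 3 = 5
  Event 3 (sale 11): sell min(11,5)=5. stock: 5 - 5 = 0. total_sold = 10
  Event 4 (sale 15): sell min(15,0)=0. stock: 0 - 0 = 0. total_sold = 10
  Event 5 (sale 5): sell min(5,0)=0. stock: 0 - 0 = 0. total_sold = 10
  Event 6 (restock 10): 0 + 10 = 10
  Event 7 (sale 13): sell min(13,10)=10. stock: 10 - 10 = 0. total_sold = 20
  Event 8 (return 4): 0 + 4 = 4
  Event 9 (restock 35): 4 + 35 = 39
  Event 10 (sale 18): sell min(18,39)=18. stock: 39 - 18 = 21. total_sold = 38
  Event 11 (sale 13): sell min(13,21)=13. stock: 21 - 13 = 8. total_sold = 51
  Event 12 (sale 20): sell min(20,8)=8. stock: 8 - 8 = 0. total_sold = 59
Final: stock = 0, total_sold = 59

First zero at event 3.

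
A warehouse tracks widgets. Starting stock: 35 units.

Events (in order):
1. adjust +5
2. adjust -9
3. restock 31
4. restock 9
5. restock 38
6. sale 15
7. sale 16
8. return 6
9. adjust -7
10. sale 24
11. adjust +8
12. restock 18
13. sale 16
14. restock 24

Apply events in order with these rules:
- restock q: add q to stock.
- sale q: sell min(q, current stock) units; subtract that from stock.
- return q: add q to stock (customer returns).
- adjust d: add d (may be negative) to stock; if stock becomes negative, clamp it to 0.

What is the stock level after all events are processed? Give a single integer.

Answer: 87

Derivation:
Processing events:
Start: stock = 35
  Event 1 (adjust +5): 35 + 5 = 40
  Event 2 (adjust -9): 40 + -9 = 31
  Event 3 (restock 31): 31 + 31 = 62
  Event 4 (restock 9): 62 + 9 = 71
  Event 5 (restock 38): 71 + 38 = 109
  Event 6 (sale 15): sell min(15,109)=15. stock: 109 - 15 = 94. total_sold = 15
  Event 7 (sale 16): sell min(16,94)=16. stock: 94 - 16 = 78. total_sold = 31
  Event 8 (return 6): 78 + 6 = 84
  Event 9 (adjust -7): 84 + -7 = 77
  Event 10 (sale 24): sell min(24,77)=24. stock: 77 - 24 = 53. total_sold = 55
  Event 11 (adjust +8): 53 + 8 = 61
  Event 12 (restock 18): 61 + 18 = 79
  Event 13 (sale 16): sell min(16,79)=16. stock: 79 - 16 = 63. total_sold = 71
  Event 14 (restock 24): 63 + 24 = 87
Final: stock = 87, total_sold = 71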